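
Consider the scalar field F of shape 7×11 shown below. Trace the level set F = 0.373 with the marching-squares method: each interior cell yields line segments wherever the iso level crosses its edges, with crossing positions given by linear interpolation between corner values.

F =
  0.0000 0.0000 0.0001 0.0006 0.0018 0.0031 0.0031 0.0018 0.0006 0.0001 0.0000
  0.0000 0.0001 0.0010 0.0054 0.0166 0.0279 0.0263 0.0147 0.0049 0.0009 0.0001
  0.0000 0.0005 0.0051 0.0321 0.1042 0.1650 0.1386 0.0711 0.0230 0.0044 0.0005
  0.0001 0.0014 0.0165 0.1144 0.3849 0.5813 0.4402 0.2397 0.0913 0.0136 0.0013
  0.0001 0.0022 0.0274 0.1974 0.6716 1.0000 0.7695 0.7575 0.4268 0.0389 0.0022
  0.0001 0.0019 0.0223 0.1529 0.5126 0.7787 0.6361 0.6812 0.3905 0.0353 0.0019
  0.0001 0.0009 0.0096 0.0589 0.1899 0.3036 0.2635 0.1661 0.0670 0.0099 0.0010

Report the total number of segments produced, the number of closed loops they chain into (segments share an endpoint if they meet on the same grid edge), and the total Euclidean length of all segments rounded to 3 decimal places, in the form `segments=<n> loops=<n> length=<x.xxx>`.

segments=16 loops=1 length=12.770

cell (2,3): code 0100 → (2.958,4.000)–(3.000,3.956)
cell (2,4): code 1100 → (2.500,5.000)–(2.958,4.000)
cell (2,5): code 1100 → (2.777,6.000)–(2.500,5.000)
cell (2,6): code 1000 → (3.000,6.335)–(2.777,6.000)
cell (3,3): code 0110 → (3.000,3.956)–(4.000,3.370)
cell (3,6): code 1101 → (3.257,7.000)–(3.000,6.335)
cell (3,7): code 1100 → (3.840,8.000)–(3.257,7.000)
cell (3,8): code 1000 → (4.000,8.139)–(3.840,8.000)
cell (4,3): code 0110 → (4.000,3.370)–(5.000,3.612)
cell (4,8): code 1001 → (5.000,8.049)–(4.000,8.139)
cell (5,3): code 0010 → (5.000,3.612)–(5.433,4.000)
cell (5,4): code 0011 → (5.433,4.000)–(5.854,5.000)
cell (5,5): code 0011 → (5.854,5.000)–(5.706,6.000)
cell (5,6): code 0011 → (5.706,6.000)–(5.598,7.000)
cell (5,7): code 0011 → (5.598,7.000)–(5.054,8.000)
cell (5,8): code 0001 → (5.054,8.000)–(5.000,8.049)
total: 16 segments, chained into 1 closed loop(s), length Σ = 12.769631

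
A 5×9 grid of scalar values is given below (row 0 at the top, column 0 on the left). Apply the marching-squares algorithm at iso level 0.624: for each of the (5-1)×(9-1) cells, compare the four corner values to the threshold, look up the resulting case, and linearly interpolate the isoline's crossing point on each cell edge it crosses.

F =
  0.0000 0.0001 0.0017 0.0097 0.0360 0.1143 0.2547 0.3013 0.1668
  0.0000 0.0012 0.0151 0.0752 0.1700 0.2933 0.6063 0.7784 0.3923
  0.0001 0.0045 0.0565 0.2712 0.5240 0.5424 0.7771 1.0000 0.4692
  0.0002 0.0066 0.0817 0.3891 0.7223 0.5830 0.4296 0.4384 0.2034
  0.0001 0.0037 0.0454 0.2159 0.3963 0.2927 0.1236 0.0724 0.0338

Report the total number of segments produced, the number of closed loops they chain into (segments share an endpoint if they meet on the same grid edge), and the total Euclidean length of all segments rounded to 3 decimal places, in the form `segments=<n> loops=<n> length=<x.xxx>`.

cell (0,6): code 0100 → (0.676,7.000)–(1.000,6.103)
cell (0,7): code 1000 → (1.000,7.400)–(0.676,7.000)
cell (1,5): code 0100 → (1.104,6.000)–(2.000,5.348)
cell (1,6): code 1110 → (1.000,6.103)–(1.104,6.000)
cell (1,7): code 1001 → (2.000,7.708)–(1.000,7.400)
cell (2,3): code 0100 → (2.504,4.000)–(3.000,3.705)
cell (2,4): code 1000 → (3.000,4.706)–(2.504,4.000)
cell (2,5): code 0010 → (2.000,5.348)–(2.441,6.000)
cell (2,6): code 0011 → (2.441,6.000)–(2.670,7.000)
cell (2,7): code 0001 → (2.670,7.000)–(2.000,7.708)
cell (3,3): code 0010 → (3.000,3.705)–(3.302,4.000)
cell (3,4): code 0001 → (3.302,4.000)–(3.000,4.706)
total: 12 segments, chained into 2 closed loop(s), length Σ = 9.185501

segments=12 loops=2 length=9.186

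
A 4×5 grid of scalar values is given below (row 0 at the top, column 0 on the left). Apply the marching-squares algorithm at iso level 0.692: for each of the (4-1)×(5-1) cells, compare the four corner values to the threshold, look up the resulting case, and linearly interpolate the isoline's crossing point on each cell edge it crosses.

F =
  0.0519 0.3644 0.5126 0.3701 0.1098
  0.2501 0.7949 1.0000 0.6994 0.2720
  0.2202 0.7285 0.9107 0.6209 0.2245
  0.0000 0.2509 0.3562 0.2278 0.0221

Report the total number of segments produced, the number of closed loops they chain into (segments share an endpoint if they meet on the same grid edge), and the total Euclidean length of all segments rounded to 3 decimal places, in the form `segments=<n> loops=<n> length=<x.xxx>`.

cell (0,0): code 0100 → (0.761,1.000)–(1.000,0.811)
cell (0,1): code 1100 → (0.368,2.000)–(0.761,1.000)
cell (0,2): code 1100 → (0.978,3.000)–(0.368,2.000)
cell (0,3): code 1000 → (1.000,3.017)–(0.978,3.000)
cell (1,0): code 0110 → (1.000,0.811)–(2.000,0.928)
cell (1,2): code 1011 → (2.000,2.755)–(1.094,3.000)
cell (1,3): code 0001 → (1.094,3.000)–(1.000,3.017)
cell (2,0): code 0010 → (2.000,0.928)–(2.076,1.000)
cell (2,1): code 0011 → (2.076,1.000)–(2.394,2.000)
cell (2,2): code 0001 → (2.394,2.000)–(2.000,2.755)
total: 10 segments, chained into 1 closed loop(s), length Σ = 6.625271

segments=10 loops=1 length=6.625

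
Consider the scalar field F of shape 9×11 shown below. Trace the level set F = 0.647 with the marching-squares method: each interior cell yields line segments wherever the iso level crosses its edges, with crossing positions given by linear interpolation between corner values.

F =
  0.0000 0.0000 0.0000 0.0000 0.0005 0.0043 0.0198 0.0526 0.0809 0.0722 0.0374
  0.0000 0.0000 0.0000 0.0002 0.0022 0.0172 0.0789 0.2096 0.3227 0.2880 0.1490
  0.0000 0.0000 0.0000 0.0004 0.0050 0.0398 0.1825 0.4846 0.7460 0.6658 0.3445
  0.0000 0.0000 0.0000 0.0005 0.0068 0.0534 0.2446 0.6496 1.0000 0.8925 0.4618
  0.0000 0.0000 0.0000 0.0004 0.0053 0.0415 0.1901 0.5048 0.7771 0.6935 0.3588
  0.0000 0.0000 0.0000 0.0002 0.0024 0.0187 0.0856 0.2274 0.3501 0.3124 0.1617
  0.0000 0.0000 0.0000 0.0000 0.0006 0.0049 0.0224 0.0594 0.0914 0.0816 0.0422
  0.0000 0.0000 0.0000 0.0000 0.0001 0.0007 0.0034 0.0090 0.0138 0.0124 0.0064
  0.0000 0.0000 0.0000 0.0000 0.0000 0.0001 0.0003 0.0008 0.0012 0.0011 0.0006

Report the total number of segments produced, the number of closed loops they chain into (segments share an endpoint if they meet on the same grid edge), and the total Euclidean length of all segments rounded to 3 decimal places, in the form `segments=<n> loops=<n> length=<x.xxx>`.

segments=12 loops=1 length=7.831

cell (1,7): code 0100 → (1.766,8.000)–(2.000,7.621)
cell (1,8): code 1100 → (1.950,9.000)–(1.766,8.000)
cell (1,9): code 1000 → (2.000,9.059)–(1.950,9.000)
cell (2,6): code 0100 → (2.984,7.000)–(3.000,6.994)
cell (2,7): code 1110 → (2.000,7.621)–(2.984,7.000)
cell (2,9): code 1001 → (3.000,9.570)–(2.000,9.059)
cell (3,6): code 0010 → (3.000,6.994)–(3.018,7.000)
cell (3,7): code 0111 → (3.018,7.000)–(4.000,7.522)
cell (3,9): code 1001 → (4.000,9.139)–(3.000,9.570)
cell (4,7): code 0010 → (4.000,7.522)–(4.305,8.000)
cell (4,8): code 0011 → (4.305,8.000)–(4.122,9.000)
cell (4,9): code 0001 → (4.122,9.000)–(4.000,9.139)
total: 12 segments, chained into 1 closed loop(s), length Σ = 7.831295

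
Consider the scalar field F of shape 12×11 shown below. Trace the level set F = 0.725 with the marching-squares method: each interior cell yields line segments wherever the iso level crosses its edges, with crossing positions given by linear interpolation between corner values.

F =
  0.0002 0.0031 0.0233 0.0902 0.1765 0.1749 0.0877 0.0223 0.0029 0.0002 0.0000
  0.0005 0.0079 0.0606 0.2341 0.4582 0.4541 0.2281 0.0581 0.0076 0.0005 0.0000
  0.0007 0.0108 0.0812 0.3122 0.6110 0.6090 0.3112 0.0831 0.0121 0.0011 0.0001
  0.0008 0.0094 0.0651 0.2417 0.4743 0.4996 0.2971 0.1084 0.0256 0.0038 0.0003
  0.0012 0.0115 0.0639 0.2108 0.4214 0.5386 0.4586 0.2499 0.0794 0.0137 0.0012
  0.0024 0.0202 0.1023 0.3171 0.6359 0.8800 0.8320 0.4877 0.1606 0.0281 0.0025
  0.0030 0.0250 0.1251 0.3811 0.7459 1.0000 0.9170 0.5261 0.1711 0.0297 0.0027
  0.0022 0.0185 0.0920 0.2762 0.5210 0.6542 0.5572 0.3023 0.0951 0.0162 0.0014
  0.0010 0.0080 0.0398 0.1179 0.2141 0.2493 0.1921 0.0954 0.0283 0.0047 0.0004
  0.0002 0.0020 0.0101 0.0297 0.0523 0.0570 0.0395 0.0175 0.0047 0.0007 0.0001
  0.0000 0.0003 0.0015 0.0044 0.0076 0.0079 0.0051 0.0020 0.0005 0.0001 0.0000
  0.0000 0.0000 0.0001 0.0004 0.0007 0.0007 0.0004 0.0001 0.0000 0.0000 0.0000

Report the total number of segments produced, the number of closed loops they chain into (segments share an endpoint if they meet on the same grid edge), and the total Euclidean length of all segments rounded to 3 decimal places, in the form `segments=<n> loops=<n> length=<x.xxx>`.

cell (4,4): code 0100 → (4.546,5.000)–(5.000,4.365)
cell (4,5): code 1100 → (4.713,6.000)–(4.546,5.000)
cell (4,6): code 1000 → (5.000,6.311)–(4.713,6.000)
cell (5,3): code 0100 → (5.810,4.000)–(6.000,3.943)
cell (5,4): code 1110 → (5.000,4.365)–(5.810,4.000)
cell (5,6): code 1001 → (6.000,6.491)–(5.000,6.311)
cell (6,3): code 0010 → (6.000,3.943)–(6.093,4.000)
cell (6,4): code 0011 → (6.093,4.000)–(6.795,5.000)
cell (6,5): code 0011 → (6.795,5.000)–(6.534,6.000)
cell (6,6): code 0001 → (6.534,6.000)–(6.000,6.491)
total: 10 segments, chained into 1 closed loop(s), length Σ = 7.410372

segments=10 loops=1 length=7.410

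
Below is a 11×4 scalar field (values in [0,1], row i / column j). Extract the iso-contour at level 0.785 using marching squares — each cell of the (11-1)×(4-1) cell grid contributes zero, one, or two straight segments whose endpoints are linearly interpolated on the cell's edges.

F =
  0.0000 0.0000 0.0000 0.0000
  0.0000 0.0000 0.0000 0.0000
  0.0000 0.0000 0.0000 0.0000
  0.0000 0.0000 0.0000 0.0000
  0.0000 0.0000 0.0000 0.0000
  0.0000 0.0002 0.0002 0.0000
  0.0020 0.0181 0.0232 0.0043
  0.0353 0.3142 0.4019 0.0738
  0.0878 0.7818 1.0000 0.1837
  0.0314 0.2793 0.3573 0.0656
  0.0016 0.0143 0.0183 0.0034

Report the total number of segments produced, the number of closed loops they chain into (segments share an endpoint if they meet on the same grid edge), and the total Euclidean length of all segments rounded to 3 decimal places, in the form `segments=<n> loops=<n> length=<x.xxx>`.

cell (7,1): code 0100 → (7.641,2.000)–(8.000,1.015)
cell (7,2): code 1000 → (8.000,2.263)–(7.641,2.000)
cell (8,1): code 0010 → (8.000,1.015)–(8.335,2.000)
cell (8,2): code 0001 → (8.335,2.000)–(8.000,2.263)
total: 4 segments, chained into 1 closed loop(s), length Σ = 2.960835

segments=4 loops=1 length=2.961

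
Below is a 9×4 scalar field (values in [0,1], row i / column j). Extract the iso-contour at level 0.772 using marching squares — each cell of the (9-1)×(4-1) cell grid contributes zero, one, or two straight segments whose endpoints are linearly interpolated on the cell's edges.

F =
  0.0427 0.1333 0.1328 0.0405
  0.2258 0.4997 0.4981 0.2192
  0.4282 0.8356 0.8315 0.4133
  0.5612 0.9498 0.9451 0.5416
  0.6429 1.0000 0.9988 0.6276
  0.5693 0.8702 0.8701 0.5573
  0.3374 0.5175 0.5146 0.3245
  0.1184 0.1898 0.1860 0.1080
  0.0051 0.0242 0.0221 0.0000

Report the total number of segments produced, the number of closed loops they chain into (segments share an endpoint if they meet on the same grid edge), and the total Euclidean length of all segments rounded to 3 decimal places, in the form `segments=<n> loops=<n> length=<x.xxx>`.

cell (1,0): code 0100 → (1.811,1.000)–(2.000,0.844)
cell (1,1): code 1100 → (1.822,2.000)–(1.811,1.000)
cell (1,2): code 1000 → (2.000,2.142)–(1.822,2.000)
cell (2,0): code 0110 → (2.000,0.844)–(3.000,0.542)
cell (2,2): code 1001 → (3.000,2.429)–(2.000,2.142)
cell (3,0): code 0110 → (3.000,0.542)–(4.000,0.362)
cell (3,2): code 1001 → (4.000,2.611)–(3.000,2.429)
cell (4,0): code 0110 → (4.000,0.362)–(5.000,0.674)
cell (4,2): code 1001 → (5.000,2.314)–(4.000,2.611)
cell (5,0): code 0010 → (5.000,0.674)–(5.278,1.000)
cell (5,1): code 0011 → (5.278,1.000)–(5.276,2.000)
cell (5,2): code 0001 → (5.276,2.000)–(5.000,2.314)
total: 12 segments, chained into 1 closed loop(s), length Σ = 9.528675

segments=12 loops=1 length=9.529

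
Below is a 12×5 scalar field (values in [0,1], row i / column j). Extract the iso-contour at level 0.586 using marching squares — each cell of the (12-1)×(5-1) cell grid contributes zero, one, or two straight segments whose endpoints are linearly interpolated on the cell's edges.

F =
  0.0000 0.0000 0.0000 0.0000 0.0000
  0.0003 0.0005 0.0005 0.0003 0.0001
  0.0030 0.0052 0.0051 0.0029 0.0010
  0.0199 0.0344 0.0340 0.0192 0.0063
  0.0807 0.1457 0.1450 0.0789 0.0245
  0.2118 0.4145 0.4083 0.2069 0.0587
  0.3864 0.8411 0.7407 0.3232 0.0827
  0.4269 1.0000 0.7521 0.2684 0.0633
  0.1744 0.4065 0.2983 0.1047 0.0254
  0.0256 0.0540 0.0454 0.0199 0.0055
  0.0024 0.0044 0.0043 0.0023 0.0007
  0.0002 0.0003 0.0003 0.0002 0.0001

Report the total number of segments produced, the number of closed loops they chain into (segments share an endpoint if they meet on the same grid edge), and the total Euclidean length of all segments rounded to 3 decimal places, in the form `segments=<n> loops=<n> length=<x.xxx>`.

segments=8 loops=1 length=6.997

cell (5,0): code 0100 → (5.402,1.000)–(6.000,0.439)
cell (5,1): code 1100 → (5.535,2.000)–(5.402,1.000)
cell (5,2): code 1000 → (6.000,2.371)–(5.535,2.000)
cell (6,0): code 0110 → (6.000,0.439)–(7.000,0.278)
cell (6,2): code 1001 → (7.000,2.343)–(6.000,2.371)
cell (7,0): code 0010 → (7.000,0.278)–(7.698,1.000)
cell (7,1): code 0011 → (7.698,1.000)–(7.366,2.000)
cell (7,2): code 0001 → (7.366,2.000)–(7.000,2.343)
total: 8 segments, chained into 1 closed loop(s), length Σ = 6.996529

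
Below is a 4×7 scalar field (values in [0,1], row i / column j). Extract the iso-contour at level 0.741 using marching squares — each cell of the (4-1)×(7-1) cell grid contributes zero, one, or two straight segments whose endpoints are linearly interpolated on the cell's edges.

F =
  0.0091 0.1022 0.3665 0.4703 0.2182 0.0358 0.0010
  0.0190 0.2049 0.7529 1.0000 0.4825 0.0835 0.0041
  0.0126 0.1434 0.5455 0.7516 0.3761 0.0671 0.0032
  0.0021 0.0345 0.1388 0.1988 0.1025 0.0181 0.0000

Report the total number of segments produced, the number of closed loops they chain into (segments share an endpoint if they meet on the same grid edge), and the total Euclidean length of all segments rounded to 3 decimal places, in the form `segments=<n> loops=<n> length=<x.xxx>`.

segments=8 loops=1 length=4.431

cell (0,1): code 0100 → (0.969,2.000)–(1.000,1.978)
cell (0,2): code 1100 → (0.511,3.000)–(0.969,2.000)
cell (0,3): code 1000 → (1.000,3.500)–(0.511,3.000)
cell (1,1): code 0010 → (1.000,1.978)–(1.057,2.000)
cell (1,2): code 0111 → (1.057,2.000)–(2.000,2.949)
cell (1,3): code 1001 → (2.000,3.028)–(1.000,3.500)
cell (2,2): code 0010 → (2.000,2.949)–(2.019,3.000)
cell (2,3): code 0001 → (2.019,3.000)–(2.000,3.028)
total: 8 segments, chained into 1 closed loop(s), length Σ = 4.430878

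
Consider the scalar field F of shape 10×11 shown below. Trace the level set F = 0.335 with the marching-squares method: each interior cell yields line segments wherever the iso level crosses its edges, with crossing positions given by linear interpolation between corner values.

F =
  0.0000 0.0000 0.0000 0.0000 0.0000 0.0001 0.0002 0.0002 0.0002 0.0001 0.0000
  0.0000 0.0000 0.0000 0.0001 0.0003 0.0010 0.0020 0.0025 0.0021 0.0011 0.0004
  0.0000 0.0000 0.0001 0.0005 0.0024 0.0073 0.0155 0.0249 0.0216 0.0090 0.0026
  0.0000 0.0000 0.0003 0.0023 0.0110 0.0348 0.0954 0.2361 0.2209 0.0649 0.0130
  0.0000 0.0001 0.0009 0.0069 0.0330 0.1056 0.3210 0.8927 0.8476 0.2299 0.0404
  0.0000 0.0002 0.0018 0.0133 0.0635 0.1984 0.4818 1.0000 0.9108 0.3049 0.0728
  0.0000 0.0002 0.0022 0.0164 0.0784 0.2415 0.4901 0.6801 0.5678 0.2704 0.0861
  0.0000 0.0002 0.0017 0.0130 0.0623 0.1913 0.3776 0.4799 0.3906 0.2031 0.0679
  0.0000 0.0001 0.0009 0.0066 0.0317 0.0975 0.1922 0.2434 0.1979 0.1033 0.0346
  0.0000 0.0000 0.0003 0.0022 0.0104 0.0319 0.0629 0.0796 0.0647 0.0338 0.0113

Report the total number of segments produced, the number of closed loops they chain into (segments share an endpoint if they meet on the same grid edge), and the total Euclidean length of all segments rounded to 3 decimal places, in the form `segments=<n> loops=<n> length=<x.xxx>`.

cell (3,6): code 0100 → (3.151,7.000)–(4.000,6.024)
cell (3,7): code 1100 → (3.182,8.000)–(3.151,7.000)
cell (3,8): code 1000 → (4.000,8.830)–(3.182,8.000)
cell (4,5): code 0100 → (4.087,6.000)–(5.000,5.482)
cell (4,6): code 1110 → (4.000,6.024)–(4.087,6.000)
cell (4,8): code 1001 → (5.000,8.950)–(4.000,8.830)
cell (5,5): code 0110 → (5.000,5.482)–(6.000,5.376)
cell (5,8): code 1001 → (6.000,8.783)–(5.000,8.950)
cell (6,5): code 0110 → (6.000,5.376)–(7.000,5.771)
cell (6,8): code 1001 → (7.000,8.297)–(6.000,8.783)
cell (7,5): code 0010 → (7.000,5.771)–(7.230,6.000)
cell (7,6): code 0011 → (7.230,6.000)–(7.613,7.000)
cell (7,7): code 0011 → (7.613,7.000)–(7.289,8.000)
cell (7,8): code 0001 → (7.289,8.000)–(7.000,8.297)
total: 14 segments, chained into 1 closed loop(s), length Σ = 12.673171

segments=14 loops=1 length=12.673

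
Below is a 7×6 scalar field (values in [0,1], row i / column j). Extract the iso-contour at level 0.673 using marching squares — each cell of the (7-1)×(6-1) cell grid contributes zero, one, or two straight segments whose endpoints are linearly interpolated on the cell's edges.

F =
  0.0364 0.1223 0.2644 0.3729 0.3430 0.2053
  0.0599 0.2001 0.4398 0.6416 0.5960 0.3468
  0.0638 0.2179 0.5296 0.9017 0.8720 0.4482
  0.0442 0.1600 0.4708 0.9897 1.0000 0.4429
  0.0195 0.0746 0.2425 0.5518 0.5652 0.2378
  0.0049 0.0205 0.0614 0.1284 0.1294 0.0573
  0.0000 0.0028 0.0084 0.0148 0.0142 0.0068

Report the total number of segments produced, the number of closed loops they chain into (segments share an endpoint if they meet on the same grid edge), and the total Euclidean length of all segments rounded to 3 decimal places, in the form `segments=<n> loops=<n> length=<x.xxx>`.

segments=8 loops=1 length=7.853

cell (1,2): code 0100 → (1.121,3.000)–(2.000,2.385)
cell (1,3): code 1100 → (1.279,4.000)–(1.121,3.000)
cell (1,4): code 1000 → (2.000,4.470)–(1.279,4.000)
cell (2,2): code 0110 → (2.000,2.385)–(3.000,2.390)
cell (2,4): code 1001 → (3.000,4.587)–(2.000,4.470)
cell (3,2): code 0010 → (3.000,2.390)–(3.723,3.000)
cell (3,3): code 0011 → (3.723,3.000)–(3.752,4.000)
cell (3,4): code 0001 → (3.752,4.000)–(3.000,4.587)
total: 8 segments, chained into 1 closed loop(s), length Σ = 7.853320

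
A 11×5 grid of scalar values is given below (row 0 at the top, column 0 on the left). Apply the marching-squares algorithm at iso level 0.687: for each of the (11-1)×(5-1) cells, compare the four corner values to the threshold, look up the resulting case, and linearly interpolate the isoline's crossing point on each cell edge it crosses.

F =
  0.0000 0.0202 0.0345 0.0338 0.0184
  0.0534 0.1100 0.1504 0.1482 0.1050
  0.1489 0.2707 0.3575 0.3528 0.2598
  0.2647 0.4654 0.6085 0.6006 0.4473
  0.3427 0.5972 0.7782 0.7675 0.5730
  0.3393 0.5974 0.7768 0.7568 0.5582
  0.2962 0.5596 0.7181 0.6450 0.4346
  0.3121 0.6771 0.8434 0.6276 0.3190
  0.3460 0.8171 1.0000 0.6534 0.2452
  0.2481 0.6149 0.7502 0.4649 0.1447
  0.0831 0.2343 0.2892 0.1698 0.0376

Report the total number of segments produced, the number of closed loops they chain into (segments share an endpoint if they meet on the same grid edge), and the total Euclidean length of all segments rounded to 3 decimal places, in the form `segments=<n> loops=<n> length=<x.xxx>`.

cell (3,1): code 0100 → (3.463,2.000)–(4.000,1.496)
cell (3,2): code 1100 → (3.518,3.000)–(3.463,2.000)
cell (3,3): code 1000 → (4.000,3.414)–(3.518,3.000)
cell (4,1): code 0110 → (4.000,1.496)–(5.000,1.499)
cell (4,3): code 1001 → (5.000,3.351)–(4.000,3.414)
cell (5,1): code 0110 → (5.000,1.499)–(6.000,1.804)
cell (5,2): code 1011 → (6.000,2.425)–(5.624,3.000)
cell (5,3): code 0001 → (5.624,3.000)–(5.000,3.351)
cell (6,1): code 0110 → (6.000,1.804)–(7.000,1.060)
cell (6,2): code 1001 → (7.000,2.725)–(6.000,2.425)
cell (7,0): code 0100 → (7.071,1.000)–(8.000,0.724)
cell (7,1): code 1110 → (7.000,1.060)–(7.071,1.000)
cell (7,2): code 1001 → (8.000,2.903)–(7.000,2.725)
cell (8,0): code 0010 → (8.000,0.724)–(8.643,1.000)
cell (8,1): code 0111 → (8.643,1.000)–(9.000,1.533)
cell (8,2): code 1001 → (9.000,2.222)–(8.000,2.903)
cell (9,1): code 0010 → (9.000,1.533)–(9.137,2.000)
cell (9,2): code 0001 → (9.137,2.000)–(9.000,2.222)
total: 18 segments, chained into 1 closed loop(s), length Σ = 14.490834

segments=18 loops=1 length=14.491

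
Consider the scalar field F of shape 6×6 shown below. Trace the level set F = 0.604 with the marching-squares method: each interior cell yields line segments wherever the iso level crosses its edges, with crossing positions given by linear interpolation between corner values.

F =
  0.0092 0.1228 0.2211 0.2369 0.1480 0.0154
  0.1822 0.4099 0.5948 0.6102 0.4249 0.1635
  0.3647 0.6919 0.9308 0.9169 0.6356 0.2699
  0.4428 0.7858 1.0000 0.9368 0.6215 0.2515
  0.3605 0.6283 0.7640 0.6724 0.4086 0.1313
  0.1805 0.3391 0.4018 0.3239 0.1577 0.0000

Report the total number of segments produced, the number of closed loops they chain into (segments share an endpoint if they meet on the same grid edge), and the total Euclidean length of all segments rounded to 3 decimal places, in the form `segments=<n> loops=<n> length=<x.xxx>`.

segments=16 loops=1 length=11.050

cell (0,2): code 0100 → (0.983,3.000)–(1.000,2.597)
cell (0,3): code 1000 → (1.000,3.033)–(0.983,3.000)
cell (1,0): code 0100 → (1.688,1.000)–(2.000,0.731)
cell (1,1): code 1100 → (1.027,2.000)–(1.688,1.000)
cell (1,2): code 1110 → (1.000,2.597)–(1.027,2.000)
cell (1,3): code 1101 → (1.850,4.000)–(1.000,3.033)
cell (1,4): code 1000 → (2.000,4.086)–(1.850,4.000)
cell (2,0): code 0110 → (2.000,0.731)–(3.000,0.470)
cell (2,4): code 1001 → (3.000,4.047)–(2.000,4.086)
cell (3,0): code 0110 → (3.000,0.470)–(4.000,0.909)
cell (3,3): code 1011 → (4.000,3.259)–(3.082,4.000)
cell (3,4): code 0001 → (3.082,4.000)–(3.000,4.047)
cell (4,0): code 0010 → (4.000,0.909)–(4.084,1.000)
cell (4,1): code 0011 → (4.084,1.000)–(4.442,2.000)
cell (4,2): code 0011 → (4.442,2.000)–(4.196,3.000)
cell (4,3): code 0001 → (4.196,3.000)–(4.000,3.259)
total: 16 segments, chained into 1 closed loop(s), length Σ = 11.050173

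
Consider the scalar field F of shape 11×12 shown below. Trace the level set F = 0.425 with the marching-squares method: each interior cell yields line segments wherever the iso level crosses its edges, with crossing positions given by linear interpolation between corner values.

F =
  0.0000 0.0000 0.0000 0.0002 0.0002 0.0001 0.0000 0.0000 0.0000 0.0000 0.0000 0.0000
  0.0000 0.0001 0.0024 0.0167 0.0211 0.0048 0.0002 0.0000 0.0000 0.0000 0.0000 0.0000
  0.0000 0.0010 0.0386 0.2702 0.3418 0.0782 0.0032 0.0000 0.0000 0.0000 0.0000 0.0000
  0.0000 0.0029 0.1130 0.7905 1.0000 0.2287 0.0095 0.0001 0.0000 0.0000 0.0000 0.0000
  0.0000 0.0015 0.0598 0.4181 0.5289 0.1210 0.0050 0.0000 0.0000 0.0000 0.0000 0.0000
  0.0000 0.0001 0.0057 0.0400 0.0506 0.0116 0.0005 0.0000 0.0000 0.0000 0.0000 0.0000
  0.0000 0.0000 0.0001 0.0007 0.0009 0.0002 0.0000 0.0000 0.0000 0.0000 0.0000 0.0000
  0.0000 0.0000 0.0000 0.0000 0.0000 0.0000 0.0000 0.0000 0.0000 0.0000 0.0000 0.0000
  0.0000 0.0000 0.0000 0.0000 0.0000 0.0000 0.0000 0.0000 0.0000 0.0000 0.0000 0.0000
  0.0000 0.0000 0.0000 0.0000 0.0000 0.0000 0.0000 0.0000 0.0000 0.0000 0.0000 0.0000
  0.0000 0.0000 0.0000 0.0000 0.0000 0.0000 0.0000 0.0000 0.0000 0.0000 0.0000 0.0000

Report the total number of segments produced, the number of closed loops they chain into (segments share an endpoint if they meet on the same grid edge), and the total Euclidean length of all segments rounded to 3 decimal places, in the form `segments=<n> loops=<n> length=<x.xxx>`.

cell (2,2): code 0100 → (2.298,3.000)–(3.000,2.461)
cell (2,3): code 1100 → (2.126,4.000)–(2.298,3.000)
cell (2,4): code 1000 → (3.000,4.745)–(2.126,4.000)
cell (3,2): code 0010 → (3.000,2.461)–(3.981,3.000)
cell (3,3): code 0111 → (3.981,3.000)–(4.000,3.062)
cell (3,4): code 1001 → (4.000,4.255)–(3.000,4.745)
cell (4,3): code 0010 → (4.000,3.062)–(4.217,4.000)
cell (4,4): code 0001 → (4.217,4.000)–(4.000,4.255)
total: 8 segments, chained into 1 closed loop(s), length Σ = 6.644918

segments=8 loops=1 length=6.645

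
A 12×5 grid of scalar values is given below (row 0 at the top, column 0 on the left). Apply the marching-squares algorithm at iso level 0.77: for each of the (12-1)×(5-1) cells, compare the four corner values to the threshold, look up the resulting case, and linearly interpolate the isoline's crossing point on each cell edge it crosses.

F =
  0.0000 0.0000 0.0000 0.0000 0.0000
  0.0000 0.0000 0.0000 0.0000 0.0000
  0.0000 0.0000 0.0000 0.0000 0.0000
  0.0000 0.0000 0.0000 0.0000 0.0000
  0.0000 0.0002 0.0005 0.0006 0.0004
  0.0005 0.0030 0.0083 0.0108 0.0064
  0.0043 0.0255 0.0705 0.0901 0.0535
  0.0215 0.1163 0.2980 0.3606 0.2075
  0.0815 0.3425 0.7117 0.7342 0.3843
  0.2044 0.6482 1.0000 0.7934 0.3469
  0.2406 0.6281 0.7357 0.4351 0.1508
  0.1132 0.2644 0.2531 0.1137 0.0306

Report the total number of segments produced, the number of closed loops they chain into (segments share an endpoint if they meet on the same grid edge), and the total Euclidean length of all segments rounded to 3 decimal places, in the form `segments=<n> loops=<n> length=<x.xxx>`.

cell (8,1): code 0100 → (8.202,2.000)–(9.000,1.346)
cell (8,2): code 1100 → (8.605,3.000)–(8.202,2.000)
cell (8,3): code 1000 → (9.000,3.052)–(8.605,3.000)
cell (9,1): code 0010 → (9.000,1.346)–(9.870,2.000)
cell (9,2): code 0011 → (9.870,2.000)–(9.065,3.000)
cell (9,3): code 0001 → (9.065,3.000)–(9.000,3.052)
total: 6 segments, chained into 1 closed loop(s), length Σ = 4.964028

segments=6 loops=1 length=4.964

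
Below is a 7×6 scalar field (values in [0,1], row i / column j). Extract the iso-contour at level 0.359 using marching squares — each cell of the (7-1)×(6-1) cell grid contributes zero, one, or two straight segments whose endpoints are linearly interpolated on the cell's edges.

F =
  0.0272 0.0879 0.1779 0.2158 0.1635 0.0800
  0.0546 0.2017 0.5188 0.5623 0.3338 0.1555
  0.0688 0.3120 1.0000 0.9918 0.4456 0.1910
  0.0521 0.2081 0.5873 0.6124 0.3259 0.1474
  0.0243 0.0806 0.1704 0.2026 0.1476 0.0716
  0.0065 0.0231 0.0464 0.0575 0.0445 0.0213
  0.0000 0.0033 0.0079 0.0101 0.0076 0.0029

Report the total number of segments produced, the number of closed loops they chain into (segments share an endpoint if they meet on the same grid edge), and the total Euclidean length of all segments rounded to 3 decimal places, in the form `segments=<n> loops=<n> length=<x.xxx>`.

cell (0,1): code 0100 → (0.531,2.000)–(1.000,1.496)
cell (0,2): code 1100 → (0.413,3.000)–(0.531,2.000)
cell (0,3): code 1000 → (1.000,3.890)–(0.413,3.000)
cell (1,1): code 0110 → (1.000,1.496)–(2.000,1.068)
cell (1,3): code 1101 → (1.225,4.000)–(1.000,3.890)
cell (1,4): code 1000 → (2.000,4.340)–(1.225,4.000)
cell (2,1): code 0110 → (2.000,1.068)–(3.000,1.398)
cell (2,3): code 1011 → (3.000,3.884)–(2.723,4.000)
cell (2,4): code 0001 → (2.723,4.000)–(2.000,4.340)
cell (3,1): code 0010 → (3.000,1.398)–(3.548,2.000)
cell (3,2): code 0011 → (3.548,2.000)–(3.618,3.000)
cell (3,3): code 0001 → (3.618,3.000)–(3.000,3.884)
total: 12 segments, chained into 1 closed loop(s), length Σ = 9.993108

segments=12 loops=1 length=9.993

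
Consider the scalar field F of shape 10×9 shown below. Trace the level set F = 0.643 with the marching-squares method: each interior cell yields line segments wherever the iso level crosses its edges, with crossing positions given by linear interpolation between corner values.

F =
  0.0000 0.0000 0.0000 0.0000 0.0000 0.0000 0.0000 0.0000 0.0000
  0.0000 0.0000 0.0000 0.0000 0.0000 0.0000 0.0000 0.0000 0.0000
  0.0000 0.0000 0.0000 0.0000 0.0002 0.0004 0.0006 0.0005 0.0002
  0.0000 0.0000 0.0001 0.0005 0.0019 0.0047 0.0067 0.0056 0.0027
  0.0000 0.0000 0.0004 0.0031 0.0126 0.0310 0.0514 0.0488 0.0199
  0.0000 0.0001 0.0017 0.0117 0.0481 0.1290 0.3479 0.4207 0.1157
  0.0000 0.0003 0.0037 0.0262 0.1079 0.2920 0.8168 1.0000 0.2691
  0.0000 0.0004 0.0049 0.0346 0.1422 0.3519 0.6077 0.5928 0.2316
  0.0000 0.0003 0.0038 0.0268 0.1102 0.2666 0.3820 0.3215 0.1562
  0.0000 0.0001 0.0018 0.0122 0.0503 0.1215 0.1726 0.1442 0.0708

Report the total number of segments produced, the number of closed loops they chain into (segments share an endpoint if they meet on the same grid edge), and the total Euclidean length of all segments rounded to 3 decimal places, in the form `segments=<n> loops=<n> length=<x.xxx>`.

segments=6 loops=1 length=5.212

cell (5,5): code 0100 → (5.629,6.000)–(6.000,5.669)
cell (5,6): code 1100 → (5.384,7.000)–(5.629,6.000)
cell (5,7): code 1000 → (6.000,7.488)–(5.384,7.000)
cell (6,5): code 0010 → (6.000,5.669)–(6.831,6.000)
cell (6,6): code 0011 → (6.831,6.000)–(6.877,7.000)
cell (6,7): code 0001 → (6.877,7.000)–(6.000,7.488)
total: 6 segments, chained into 1 closed loop(s), length Σ = 5.212487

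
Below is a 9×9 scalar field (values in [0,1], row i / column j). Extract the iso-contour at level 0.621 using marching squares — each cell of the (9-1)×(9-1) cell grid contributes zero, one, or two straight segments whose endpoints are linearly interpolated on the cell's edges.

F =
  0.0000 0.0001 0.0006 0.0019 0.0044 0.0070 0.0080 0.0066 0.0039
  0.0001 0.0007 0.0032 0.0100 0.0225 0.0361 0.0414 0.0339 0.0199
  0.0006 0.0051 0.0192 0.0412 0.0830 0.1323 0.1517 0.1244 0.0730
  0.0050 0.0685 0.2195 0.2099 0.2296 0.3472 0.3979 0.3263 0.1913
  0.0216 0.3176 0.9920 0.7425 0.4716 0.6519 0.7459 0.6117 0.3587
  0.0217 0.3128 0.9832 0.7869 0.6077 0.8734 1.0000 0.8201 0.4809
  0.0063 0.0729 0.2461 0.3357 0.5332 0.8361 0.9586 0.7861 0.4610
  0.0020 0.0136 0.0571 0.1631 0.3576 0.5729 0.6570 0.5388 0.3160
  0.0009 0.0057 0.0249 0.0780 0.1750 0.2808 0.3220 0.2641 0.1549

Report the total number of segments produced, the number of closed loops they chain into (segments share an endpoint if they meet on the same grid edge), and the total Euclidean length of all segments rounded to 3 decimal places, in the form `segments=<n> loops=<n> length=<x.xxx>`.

segments=22 loops=2 length=17.896

cell (3,1): code 0100 → (3.520,2.000)–(4.000,1.450)
cell (3,2): code 1100 → (3.772,3.000)–(3.520,2.000)
cell (3,3): code 1000 → (4.000,3.449)–(3.772,3.000)
cell (3,4): code 0100 → (3.899,5.000)–(4.000,4.829)
cell (3,5): code 1100 → (3.641,6.000)–(3.899,5.000)
cell (3,6): code 1000 → (4.000,6.931)–(3.641,6.000)
cell (4,1): code 0110 → (4.000,1.450)–(5.000,1.460)
cell (4,3): code 1001 → (5.000,3.926)–(4.000,3.449)
cell (4,4): code 0110 → (4.000,4.829)–(5.000,4.050)
cell (4,6): code 1101 → (4.045,7.000)–(4.000,6.931)
cell (4,7): code 1000 → (5.000,7.587)–(4.045,7.000)
cell (5,1): code 0010 → (5.000,1.460)–(5.491,2.000)
cell (5,2): code 0011 → (5.491,2.000)–(5.368,3.000)
cell (5,3): code 0001 → (5.368,3.000)–(5.000,3.926)
cell (5,4): code 0110 → (5.000,4.050)–(6.000,4.290)
cell (5,7): code 1001 → (6.000,7.508)–(5.000,7.587)
cell (6,4): code 0010 → (6.000,4.290)–(6.817,5.000)
cell (6,5): code 0111 → (6.817,5.000)–(7.000,5.572)
cell (6,6): code 1011 → (7.000,6.305)–(6.668,7.000)
cell (6,7): code 0001 → (6.668,7.000)–(6.000,7.508)
cell (7,5): code 0010 → (7.000,5.572)–(7.107,6.000)
cell (7,6): code 0001 → (7.107,6.000)–(7.000,6.305)
total: 22 segments, chained into 2 closed loop(s), length Σ = 17.895716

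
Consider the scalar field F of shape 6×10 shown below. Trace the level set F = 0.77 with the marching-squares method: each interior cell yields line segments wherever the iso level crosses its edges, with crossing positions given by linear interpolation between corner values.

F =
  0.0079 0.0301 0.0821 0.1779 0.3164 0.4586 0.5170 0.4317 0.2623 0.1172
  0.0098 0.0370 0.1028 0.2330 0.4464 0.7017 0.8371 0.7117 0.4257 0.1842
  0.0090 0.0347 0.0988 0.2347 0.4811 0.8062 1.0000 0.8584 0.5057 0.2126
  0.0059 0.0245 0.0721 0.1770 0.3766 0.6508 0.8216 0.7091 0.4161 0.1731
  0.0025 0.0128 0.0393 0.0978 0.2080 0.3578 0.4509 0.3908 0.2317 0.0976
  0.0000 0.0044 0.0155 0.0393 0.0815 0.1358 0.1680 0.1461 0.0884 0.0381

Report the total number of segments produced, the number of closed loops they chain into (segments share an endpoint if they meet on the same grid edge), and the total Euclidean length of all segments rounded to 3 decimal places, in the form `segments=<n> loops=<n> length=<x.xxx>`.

cell (0,5): code 0100 → (0.790,6.000)–(1.000,5.504)
cell (0,6): code 1000 → (1.000,6.535)–(0.790,6.000)
cell (1,4): code 0100 → (1.654,5.000)–(2.000,4.889)
cell (1,5): code 1110 → (1.000,5.504)–(1.654,5.000)
cell (1,6): code 1101 → (1.397,7.000)–(1.000,6.535)
cell (1,7): code 1000 → (2.000,7.251)–(1.397,7.000)
cell (2,4): code 0010 → (2.000,4.889)–(2.233,5.000)
cell (2,5): code 0111 → (2.233,5.000)–(3.000,5.698)
cell (2,6): code 1011 → (3.000,6.459)–(2.592,7.000)
cell (2,7): code 0001 → (2.592,7.000)–(2.000,7.251)
cell (3,5): code 0010 → (3.000,5.698)–(3.139,6.000)
cell (3,6): code 0001 → (3.139,6.000)–(3.000,6.459)
total: 12 segments, chained into 1 closed loop(s), length Σ = 6.994439

segments=12 loops=1 length=6.994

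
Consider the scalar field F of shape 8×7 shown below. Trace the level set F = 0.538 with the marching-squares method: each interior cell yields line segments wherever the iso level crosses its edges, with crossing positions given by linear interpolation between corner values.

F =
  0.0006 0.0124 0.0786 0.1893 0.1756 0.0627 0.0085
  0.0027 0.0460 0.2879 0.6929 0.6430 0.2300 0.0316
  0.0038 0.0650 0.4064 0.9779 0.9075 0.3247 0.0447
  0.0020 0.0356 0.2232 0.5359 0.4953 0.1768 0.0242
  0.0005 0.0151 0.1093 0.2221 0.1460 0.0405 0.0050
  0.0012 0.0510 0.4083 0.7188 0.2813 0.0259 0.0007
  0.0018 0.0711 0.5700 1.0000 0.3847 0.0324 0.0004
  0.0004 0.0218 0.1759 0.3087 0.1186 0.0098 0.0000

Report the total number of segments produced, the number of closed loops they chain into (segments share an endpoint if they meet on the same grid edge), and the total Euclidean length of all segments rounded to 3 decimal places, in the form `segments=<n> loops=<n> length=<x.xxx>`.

cell (0,2): code 0100 → (0.692,3.000)–(1.000,2.618)
cell (0,3): code 1100 → (0.775,4.000)–(0.692,3.000)
cell (0,4): code 1000 → (1.000,4.254)–(0.775,4.000)
cell (1,2): code 0110 → (1.000,2.618)–(2.000,2.230)
cell (1,4): code 1001 → (2.000,4.634)–(1.000,4.254)
cell (2,2): code 0010 → (2.000,2.230)–(2.995,3.000)
cell (2,3): code 0011 → (2.995,3.000)–(2.896,4.000)
cell (2,4): code 0001 → (2.896,4.000)–(2.000,4.634)
cell (4,2): code 0100 → (4.636,3.000)–(5.000,2.418)
cell (4,3): code 1000 → (5.000,3.413)–(4.636,3.000)
cell (5,1): code 0100 → (5.802,2.000)–(6.000,1.936)
cell (5,2): code 1110 → (5.000,2.418)–(5.802,2.000)
cell (5,3): code 1001 → (6.000,3.751)–(5.000,3.413)
cell (6,1): code 0010 → (6.000,1.936)–(6.081,2.000)
cell (6,2): code 0011 → (6.081,2.000)–(6.668,3.000)
cell (6,3): code 0001 → (6.668,3.000)–(6.000,3.751)
total: 16 segments, chained into 2 closed loop(s), length Σ = 13.010086

segments=16 loops=2 length=13.010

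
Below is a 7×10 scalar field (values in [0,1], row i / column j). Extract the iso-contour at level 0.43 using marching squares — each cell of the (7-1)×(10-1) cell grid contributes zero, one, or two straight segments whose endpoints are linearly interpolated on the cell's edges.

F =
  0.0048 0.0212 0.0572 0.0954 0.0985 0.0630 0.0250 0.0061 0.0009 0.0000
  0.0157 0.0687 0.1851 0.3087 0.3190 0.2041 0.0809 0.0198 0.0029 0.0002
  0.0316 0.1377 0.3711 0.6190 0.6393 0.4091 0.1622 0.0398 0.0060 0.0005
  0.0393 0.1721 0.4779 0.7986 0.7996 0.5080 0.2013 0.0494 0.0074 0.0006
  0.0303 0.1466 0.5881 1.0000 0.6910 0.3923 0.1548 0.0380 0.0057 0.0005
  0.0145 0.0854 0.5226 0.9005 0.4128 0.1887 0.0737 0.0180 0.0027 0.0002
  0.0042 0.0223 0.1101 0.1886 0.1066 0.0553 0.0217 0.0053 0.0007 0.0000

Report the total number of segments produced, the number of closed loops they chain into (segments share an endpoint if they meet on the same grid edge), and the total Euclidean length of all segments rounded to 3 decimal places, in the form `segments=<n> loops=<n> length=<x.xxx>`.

segments=16 loops=1 length=12.254

cell (1,2): code 0100 → (1.391,3.000)–(2.000,2.238)
cell (1,3): code 1100 → (1.347,4.000)–(1.391,3.000)
cell (1,4): code 1000 → (2.000,4.909)–(1.347,4.000)
cell (2,1): code 0100 → (2.551,2.000)–(3.000,1.843)
cell (2,2): code 1110 → (2.000,2.238)–(2.551,2.000)
cell (2,4): code 1101 → (2.211,5.000)–(2.000,4.909)
cell (2,5): code 1000 → (3.000,5.254)–(2.211,5.000)
cell (3,1): code 0110 → (3.000,1.843)–(4.000,1.642)
cell (3,4): code 1011 → (4.000,4.874)–(3.674,5.000)
cell (3,5): code 0001 → (3.674,5.000)–(3.000,5.254)
cell (4,1): code 0110 → (4.000,1.642)–(5.000,1.788)
cell (4,3): code 1011 → (5.000,3.965)–(4.938,4.000)
cell (4,4): code 0001 → (4.938,4.000)–(4.000,4.874)
cell (5,1): code 0010 → (5.000,1.788)–(5.224,2.000)
cell (5,2): code 0011 → (5.224,2.000)–(5.661,3.000)
cell (5,3): code 0001 → (5.661,3.000)–(5.000,3.965)
total: 16 segments, chained into 1 closed loop(s), length Σ = 12.253780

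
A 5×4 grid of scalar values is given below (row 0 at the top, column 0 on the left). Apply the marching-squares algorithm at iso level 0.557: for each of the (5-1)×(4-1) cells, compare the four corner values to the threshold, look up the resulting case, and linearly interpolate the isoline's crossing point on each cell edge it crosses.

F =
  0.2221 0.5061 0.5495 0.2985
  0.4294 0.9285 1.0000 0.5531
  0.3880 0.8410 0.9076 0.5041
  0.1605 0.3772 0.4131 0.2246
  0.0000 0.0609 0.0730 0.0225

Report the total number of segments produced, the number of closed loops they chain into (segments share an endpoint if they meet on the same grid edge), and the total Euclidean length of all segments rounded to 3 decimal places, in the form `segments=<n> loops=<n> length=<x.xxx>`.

cell (0,0): code 0100 → (0.121,1.000)–(1.000,0.256)
cell (0,1): code 1100 → (0.017,2.000)–(0.121,1.000)
cell (0,2): code 1000 → (1.000,2.991)–(0.017,2.000)
cell (1,0): code 0110 → (1.000,0.256)–(2.000,0.373)
cell (1,2): code 1001 → (2.000,2.869)–(1.000,2.991)
cell (2,0): code 0010 → (2.000,0.373)–(2.612,1.000)
cell (2,1): code 0011 → (2.612,1.000)–(2.709,2.000)
cell (2,2): code 0001 → (2.709,2.000)–(2.000,2.869)
total: 8 segments, chained into 1 closed loop(s), length Σ = 8.570656

segments=8 loops=1 length=8.571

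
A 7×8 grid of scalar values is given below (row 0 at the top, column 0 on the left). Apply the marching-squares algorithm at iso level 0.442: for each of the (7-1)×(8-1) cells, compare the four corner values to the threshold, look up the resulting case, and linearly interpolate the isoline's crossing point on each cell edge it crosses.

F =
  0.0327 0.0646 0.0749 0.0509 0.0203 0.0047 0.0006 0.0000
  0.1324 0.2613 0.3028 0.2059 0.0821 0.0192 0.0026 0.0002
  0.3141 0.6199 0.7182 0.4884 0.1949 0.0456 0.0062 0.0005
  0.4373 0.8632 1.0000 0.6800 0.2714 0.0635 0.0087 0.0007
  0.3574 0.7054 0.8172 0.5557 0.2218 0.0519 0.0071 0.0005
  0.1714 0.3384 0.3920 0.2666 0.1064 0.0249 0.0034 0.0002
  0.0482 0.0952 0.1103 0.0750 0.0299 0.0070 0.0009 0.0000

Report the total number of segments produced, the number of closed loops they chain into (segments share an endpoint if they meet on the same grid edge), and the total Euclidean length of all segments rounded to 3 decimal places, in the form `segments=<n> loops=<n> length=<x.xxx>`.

cell (1,0): code 0100 → (1.504,1.000)–(2.000,0.418)
cell (1,1): code 1100 → (1.335,2.000)–(1.504,1.000)
cell (1,2): code 1100 → (1.836,3.000)–(1.335,2.000)
cell (1,3): code 1000 → (2.000,3.158)–(1.836,3.000)
cell (2,0): code 0110 → (2.000,0.418)–(3.000,0.011)
cell (2,3): code 1001 → (3.000,3.582)–(2.000,3.158)
cell (3,0): code 0110 → (3.000,0.011)–(4.000,0.243)
cell (3,3): code 1001 → (4.000,3.341)–(3.000,3.582)
cell (4,0): code 0010 → (4.000,0.243)–(4.718,1.000)
cell (4,1): code 0011 → (4.718,1.000)–(4.882,2.000)
cell (4,2): code 0011 → (4.882,2.000)–(4.393,3.000)
cell (4,3): code 0001 → (4.393,3.000)–(4.000,3.341)
total: 12 segments, chained into 1 closed loop(s), length Σ = 11.036466

segments=12 loops=1 length=11.036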